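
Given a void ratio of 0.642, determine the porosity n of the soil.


Using the relation n = e / (1 + e)
n = 0.642 / (1 + 0.642)
n = 0.642 / 1.642
n = 0.391


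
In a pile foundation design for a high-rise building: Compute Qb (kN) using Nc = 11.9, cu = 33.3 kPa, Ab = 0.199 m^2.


Using Qb = Nc * cu * Ab
Qb = 11.9 * 33.3 * 0.199
Qb = 78.86 kN


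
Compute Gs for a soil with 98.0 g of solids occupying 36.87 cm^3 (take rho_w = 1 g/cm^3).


Using Gs = m_s / (V_s * rho_w)
Since rho_w = 1 g/cm^3:
Gs = 98.0 / 36.87
Gs = 2.658


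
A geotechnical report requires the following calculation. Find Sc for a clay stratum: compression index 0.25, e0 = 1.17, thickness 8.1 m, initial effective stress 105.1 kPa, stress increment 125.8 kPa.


Result: 0.319 m

Derivation:
Using Sc = Cc * H / (1 + e0) * log10((sigma0 + delta_sigma) / sigma0)
Stress ratio = (105.1 + 125.8) / 105.1 = 2.19696
log10(2.19696) = 0.341821
Cc * H / (1 + e0) = 0.25 * 8.1 / (1 + 1.17) = 0.93318
Sc = 0.93318 * 0.341821
Sc = 0.319 m


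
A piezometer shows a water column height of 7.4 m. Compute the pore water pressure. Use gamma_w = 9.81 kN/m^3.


Using u = gamma_w * h_w
u = 9.81 * 7.4
u = 72.59 kPa


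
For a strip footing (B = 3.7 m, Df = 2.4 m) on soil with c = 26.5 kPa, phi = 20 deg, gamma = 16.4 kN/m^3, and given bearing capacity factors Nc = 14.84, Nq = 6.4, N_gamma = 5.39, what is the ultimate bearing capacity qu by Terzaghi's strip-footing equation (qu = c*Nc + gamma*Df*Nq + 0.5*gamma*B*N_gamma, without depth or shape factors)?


Compute qu = c*Nc + gamma*Df*Nq + 0.5*gamma*B*N_gamma
Term 1: 26.5 * 14.84 = 393.26
Term 2: 16.4 * 2.4 * 6.4 = 251.904
Term 3: 0.5 * 16.4 * 3.7 * 5.39 = 163.5326
qu = 393.26 + 251.904 + 163.5326
qu = 808.7 kPa


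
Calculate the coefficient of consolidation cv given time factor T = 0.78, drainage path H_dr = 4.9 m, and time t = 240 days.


Using cv = T * H_dr^2 / t
H_dr^2 = 4.9^2 = 24.01
cv = 0.78 * 24.01 / 240
cv = 0.07803 m^2/day


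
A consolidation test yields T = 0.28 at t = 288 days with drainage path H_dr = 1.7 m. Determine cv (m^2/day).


Using cv = T * H_dr^2 / t
H_dr^2 = 1.7^2 = 2.89
cv = 0.28 * 2.89 / 288
cv = 0.00281 m^2/day


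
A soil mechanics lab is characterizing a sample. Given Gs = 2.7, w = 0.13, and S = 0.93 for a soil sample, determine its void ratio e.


Result: 0.3774

Derivation:
Using the relation e = Gs * w / S
e = 2.7 * 0.13 / 0.93
e = 0.3774


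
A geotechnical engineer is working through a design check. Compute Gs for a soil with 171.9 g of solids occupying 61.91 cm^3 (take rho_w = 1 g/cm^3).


Result: 2.777

Derivation:
Using Gs = m_s / (V_s * rho_w)
Since rho_w = 1 g/cm^3:
Gs = 171.9 / 61.91
Gs = 2.777


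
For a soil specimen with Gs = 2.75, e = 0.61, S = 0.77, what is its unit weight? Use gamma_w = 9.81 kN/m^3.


Using gamma = gamma_w * (Gs + S*e) / (1 + e)
Numerator: Gs + S*e = 2.75 + 0.77*0.61 = 3.2197
Denominator: 1 + e = 1 + 0.61 = 1.61
gamma = 9.81 * 3.2197 / 1.61
gamma = 19.618 kN/m^3


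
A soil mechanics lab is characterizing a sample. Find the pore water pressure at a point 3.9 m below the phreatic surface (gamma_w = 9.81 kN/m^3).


Using u = gamma_w * h_w
u = 9.81 * 3.9
u = 38.26 kPa


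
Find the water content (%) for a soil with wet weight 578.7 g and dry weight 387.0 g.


Result: 49.53 %

Derivation:
Using w = (m_wet - m_dry) / m_dry * 100
m_wet - m_dry = 578.7 - 387.0 = 191.7 g
w = 191.7 / 387.0 * 100
w = 49.53 %


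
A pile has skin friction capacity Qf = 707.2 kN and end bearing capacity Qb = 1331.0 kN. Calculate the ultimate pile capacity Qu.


Result: 2038.2 kN

Derivation:
Using Qu = Qf + Qb
Qu = 707.2 + 1331.0
Qu = 2038.2 kN


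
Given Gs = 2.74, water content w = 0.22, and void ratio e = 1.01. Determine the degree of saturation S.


Using S = Gs * w / e
S = 2.74 * 0.22 / 1.01
S = 0.5968


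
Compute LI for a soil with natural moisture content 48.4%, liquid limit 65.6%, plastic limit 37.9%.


Result: 0.379

Derivation:
First compute the plasticity index:
PI = LL - PL = 65.6 - 37.9 = 27.7
Then compute the liquidity index:
LI = (w - PL) / PI
LI = (48.4 - 37.9) / 27.7
LI = 0.379


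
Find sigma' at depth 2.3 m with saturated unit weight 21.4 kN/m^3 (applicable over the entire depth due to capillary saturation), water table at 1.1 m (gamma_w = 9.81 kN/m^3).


Total stress = gamma_sat * depth
sigma = 21.4 * 2.3 = 49.22 kPa
Pore water pressure u = gamma_w * (depth - d_wt)
u = 9.81 * (2.3 - 1.1) = 11.772 kPa
Effective stress = sigma - u
sigma' = 49.22 - 11.772 = 37.45 kPa


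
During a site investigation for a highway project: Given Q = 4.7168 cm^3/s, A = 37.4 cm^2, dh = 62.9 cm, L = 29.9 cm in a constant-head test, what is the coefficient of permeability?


Result: 0.059951 cm/s

Derivation:
Compute hydraulic gradient:
i = dh / L = 62.9 / 29.9 = 2.10368
Then apply Darcy's law:
k = Q / (A * i)
k = 4.7168 / (37.4 * 2.10368)
k = 4.7168 / 78.6776
k = 0.059951 cm/s


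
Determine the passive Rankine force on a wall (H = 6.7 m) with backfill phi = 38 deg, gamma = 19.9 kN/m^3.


Compute passive earth pressure coefficient:
Kp = tan^2(45 + phi/2) = tan^2(64.0) = 4.203746
Compute passive force:
Pp = 0.5 * Kp * gamma * H^2
Pp = 0.5 * 4.203746 * 19.9 * 6.7^2
Pp = 1877.63 kN/m


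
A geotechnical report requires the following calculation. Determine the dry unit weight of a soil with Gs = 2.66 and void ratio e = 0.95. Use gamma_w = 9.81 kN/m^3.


Using gamma_d = Gs * gamma_w / (1 + e)
gamma_d = 2.66 * 9.81 / (1 + 0.95)
gamma_d = 2.66 * 9.81 / 1.95
gamma_d = 13.382 kN/m^3


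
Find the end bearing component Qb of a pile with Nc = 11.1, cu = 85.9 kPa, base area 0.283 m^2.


Using Qb = Nc * cu * Ab
Qb = 11.1 * 85.9 * 0.283
Qb = 269.84 kN


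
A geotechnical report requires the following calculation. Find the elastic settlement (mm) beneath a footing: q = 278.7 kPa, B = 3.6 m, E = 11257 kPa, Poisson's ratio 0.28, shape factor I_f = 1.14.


Result: 93.641 mm

Derivation:
Using Se = q * B * (1 - nu^2) * I_f / E
1 - nu^2 = 1 - 0.28^2 = 0.9216
Se = 278.7 * 3.6 * 0.9216 * 1.14 / 11257
Se = 0.093641 m
Convert to mm: Se = 0.093641 * 1000 = 93.641 mm


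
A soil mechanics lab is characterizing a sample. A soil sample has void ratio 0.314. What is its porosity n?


Using the relation n = e / (1 + e)
n = 0.314 / (1 + 0.314)
n = 0.314 / 1.314
n = 0.239


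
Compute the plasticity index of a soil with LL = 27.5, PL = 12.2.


Using PI = LL - PL
PI = 27.5 - 12.2
PI = 15.3


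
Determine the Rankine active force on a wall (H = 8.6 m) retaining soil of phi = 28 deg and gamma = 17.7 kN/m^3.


Compute active earth pressure coefficient:
Ka = tan^2(45 - phi/2) = tan^2(31.0) = 0.361033
Compute active force:
Pa = 0.5 * Ka * gamma * H^2
Pa = 0.5 * 0.361033 * 17.7 * 8.6^2
Pa = 236.31 kN/m


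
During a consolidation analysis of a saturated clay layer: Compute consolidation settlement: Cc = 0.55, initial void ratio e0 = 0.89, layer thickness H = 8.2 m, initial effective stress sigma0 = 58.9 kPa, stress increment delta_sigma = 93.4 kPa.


Using Sc = Cc * H / (1 + e0) * log10((sigma0 + delta_sigma) / sigma0)
Stress ratio = (58.9 + 93.4) / 58.9 = 2.58574
log10(2.58574) = 0.412585
Cc * H / (1 + e0) = 0.55 * 8.2 / (1 + 0.89) = 2.38624
Sc = 2.38624 * 0.412585
Sc = 0.9845 m


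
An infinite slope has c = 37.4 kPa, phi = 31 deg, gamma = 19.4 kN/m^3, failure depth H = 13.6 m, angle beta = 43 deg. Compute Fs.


Using Fs = c / (gamma*H*sin(beta)*cos(beta)) + tan(phi)/tan(beta)
Cohesion contribution = 37.4 / (19.4*13.6*sin(43)*cos(43))
Cohesion contribution = 0.284197
Friction contribution = tan(31)/tan(43) = 0.644344
Fs = 0.284197 + 0.644344
Fs = 0.929


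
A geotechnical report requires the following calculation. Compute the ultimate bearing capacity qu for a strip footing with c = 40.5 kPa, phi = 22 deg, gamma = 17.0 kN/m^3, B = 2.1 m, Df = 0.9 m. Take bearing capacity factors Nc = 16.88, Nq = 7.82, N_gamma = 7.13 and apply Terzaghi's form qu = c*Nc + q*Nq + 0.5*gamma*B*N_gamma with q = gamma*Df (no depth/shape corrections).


Result: 930.56 kPa

Derivation:
Compute qu = c*Nc + gamma*Df*Nq + 0.5*gamma*B*N_gamma
Term 1: 40.5 * 16.88 = 683.64
Term 2: 17.0 * 0.9 * 7.82 = 119.646
Term 3: 0.5 * 17.0 * 2.1 * 7.13 = 127.2705
qu = 683.64 + 119.646 + 127.2705
qu = 930.56 kPa


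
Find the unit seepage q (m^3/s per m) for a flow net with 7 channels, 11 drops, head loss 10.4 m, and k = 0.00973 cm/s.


Convert k to m/s for unit consistency with H:
k = 0.00973 cm/s = 0.00973 / 100 m/s = 9.73e-05 m/s
Using q = k * H * Nf / Nd
Nf / Nd = 7 / 11 = 0.6364
q = 9.73e-05 * 10.4 * 0.6364
q = 0.0006439 m^3/s per m


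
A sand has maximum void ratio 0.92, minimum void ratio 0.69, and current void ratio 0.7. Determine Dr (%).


Result: 95.65 %

Derivation:
Using Dr = (e_max - e) / (e_max - e_min) * 100
e_max - e = 0.92 - 0.7 = 0.22
e_max - e_min = 0.92 - 0.69 = 0.23
Dr = 0.22 / 0.23 * 100
Dr = 95.65 %


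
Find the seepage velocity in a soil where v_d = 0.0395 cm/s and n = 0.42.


Result: 0.09405 cm/s

Derivation:
Using v_s = v_d / n
v_s = 0.0395 / 0.42
v_s = 0.09405 cm/s


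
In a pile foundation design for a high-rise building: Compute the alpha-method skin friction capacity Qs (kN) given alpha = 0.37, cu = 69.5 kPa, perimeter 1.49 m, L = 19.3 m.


Result: 739.49 kN

Derivation:
Using Qs = alpha * cu * perimeter * L
Qs = 0.37 * 69.5 * 1.49 * 19.3
Qs = 739.49 kN


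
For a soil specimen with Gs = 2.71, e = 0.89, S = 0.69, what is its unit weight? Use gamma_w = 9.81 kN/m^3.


Using gamma = gamma_w * (Gs + S*e) / (1 + e)
Numerator: Gs + S*e = 2.71 + 0.69*0.89 = 3.3241
Denominator: 1 + e = 1 + 0.89 = 1.89
gamma = 9.81 * 3.3241 / 1.89
gamma = 17.254 kN/m^3


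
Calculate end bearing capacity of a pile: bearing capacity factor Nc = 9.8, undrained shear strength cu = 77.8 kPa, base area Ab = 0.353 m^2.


Using Qb = Nc * cu * Ab
Qb = 9.8 * 77.8 * 0.353
Qb = 269.14 kN


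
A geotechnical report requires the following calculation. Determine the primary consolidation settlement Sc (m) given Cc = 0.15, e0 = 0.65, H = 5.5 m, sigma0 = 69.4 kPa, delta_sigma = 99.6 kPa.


Using Sc = Cc * H / (1 + e0) * log10((sigma0 + delta_sigma) / sigma0)
Stress ratio = (69.4 + 99.6) / 69.4 = 2.43516
log10(2.43516) = 0.386527
Cc * H / (1 + e0) = 0.15 * 5.5 / (1 + 0.65) = 0.5
Sc = 0.5 * 0.386527
Sc = 0.1933 m


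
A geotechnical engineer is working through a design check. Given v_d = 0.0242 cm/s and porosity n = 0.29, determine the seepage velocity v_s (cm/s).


Result: 0.08345 cm/s

Derivation:
Using v_s = v_d / n
v_s = 0.0242 / 0.29
v_s = 0.08345 cm/s


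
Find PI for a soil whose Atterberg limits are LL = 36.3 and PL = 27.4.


Result: 8.9

Derivation:
Using PI = LL - PL
PI = 36.3 - 27.4
PI = 8.9


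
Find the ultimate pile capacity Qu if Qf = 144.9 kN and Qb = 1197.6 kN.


Using Qu = Qf + Qb
Qu = 144.9 + 1197.6
Qu = 1342.5 kN


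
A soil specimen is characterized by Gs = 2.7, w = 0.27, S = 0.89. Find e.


Using the relation e = Gs * w / S
e = 2.7 * 0.27 / 0.89
e = 0.8191


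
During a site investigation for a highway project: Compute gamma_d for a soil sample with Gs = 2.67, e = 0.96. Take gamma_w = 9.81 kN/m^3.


Result: 13.364 kN/m^3

Derivation:
Using gamma_d = Gs * gamma_w / (1 + e)
gamma_d = 2.67 * 9.81 / (1 + 0.96)
gamma_d = 2.67 * 9.81 / 1.96
gamma_d = 13.364 kN/m^3


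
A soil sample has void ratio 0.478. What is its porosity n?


Using the relation n = e / (1 + e)
n = 0.478 / (1 + 0.478)
n = 0.478 / 1.478
n = 0.3234


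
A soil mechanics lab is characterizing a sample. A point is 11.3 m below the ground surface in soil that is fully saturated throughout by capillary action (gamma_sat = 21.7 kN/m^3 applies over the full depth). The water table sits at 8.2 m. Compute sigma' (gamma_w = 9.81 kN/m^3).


Result: 214.8 kPa

Derivation:
Total stress = gamma_sat * depth
sigma = 21.7 * 11.3 = 245.21 kPa
Pore water pressure u = gamma_w * (depth - d_wt)
u = 9.81 * (11.3 - 8.2) = 30.411 kPa
Effective stress = sigma - u
sigma' = 245.21 - 30.411 = 214.8 kPa


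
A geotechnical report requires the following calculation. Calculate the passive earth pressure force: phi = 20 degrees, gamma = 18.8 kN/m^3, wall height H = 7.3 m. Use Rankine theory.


Compute passive earth pressure coefficient:
Kp = tan^2(45 + phi/2) = tan^2(55.0) = 2.039607
Compute passive force:
Pp = 0.5 * Kp * gamma * H^2
Pp = 0.5 * 2.039607 * 18.8 * 7.3^2
Pp = 1021.69 kN/m


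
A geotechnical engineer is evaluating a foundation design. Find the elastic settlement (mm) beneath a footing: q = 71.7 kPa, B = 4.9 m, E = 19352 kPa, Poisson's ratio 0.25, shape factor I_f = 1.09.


Result: 18.552 mm

Derivation:
Using Se = q * B * (1 - nu^2) * I_f / E
1 - nu^2 = 1 - 0.25^2 = 0.9375
Se = 71.7 * 4.9 * 0.9375 * 1.09 / 19352
Se = 0.018552 m
Convert to mm: Se = 0.018552 * 1000 = 18.552 mm


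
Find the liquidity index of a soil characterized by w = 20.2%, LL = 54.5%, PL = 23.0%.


First compute the plasticity index:
PI = LL - PL = 54.5 - 23.0 = 31.5
Then compute the liquidity index:
LI = (w - PL) / PI
LI = (20.2 - 23.0) / 31.5
LI = -0.089


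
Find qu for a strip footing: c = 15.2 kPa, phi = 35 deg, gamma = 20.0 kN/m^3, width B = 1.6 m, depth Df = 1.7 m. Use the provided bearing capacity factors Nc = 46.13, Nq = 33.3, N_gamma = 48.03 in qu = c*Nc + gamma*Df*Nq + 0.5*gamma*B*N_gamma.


Compute qu = c*Nc + gamma*Df*Nq + 0.5*gamma*B*N_gamma
Term 1: 15.2 * 46.13 = 701.176
Term 2: 20.0 * 1.7 * 33.3 = 1132.2
Term 3: 0.5 * 20.0 * 1.6 * 48.03 = 768.48
qu = 701.176 + 1132.2 + 768.48
qu = 2601.86 kPa


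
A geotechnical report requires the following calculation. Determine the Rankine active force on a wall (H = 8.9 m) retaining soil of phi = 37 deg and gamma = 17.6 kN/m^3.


Result: 173.27 kN/m

Derivation:
Compute active earth pressure coefficient:
Ka = tan^2(45 - phi/2) = tan^2(26.5) = 0.248584
Compute active force:
Pa = 0.5 * Ka * gamma * H^2
Pa = 0.5 * 0.248584 * 17.6 * 8.9^2
Pa = 173.27 kN/m


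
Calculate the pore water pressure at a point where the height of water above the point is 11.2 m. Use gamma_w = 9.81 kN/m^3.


Using u = gamma_w * h_w
u = 9.81 * 11.2
u = 109.87 kPa


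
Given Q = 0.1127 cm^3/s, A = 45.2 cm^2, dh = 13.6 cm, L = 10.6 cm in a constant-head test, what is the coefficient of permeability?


Compute hydraulic gradient:
i = dh / L = 13.6 / 10.6 = 1.28302
Then apply Darcy's law:
k = Q / (A * i)
k = 0.1127 / (45.2 * 1.28302)
k = 0.1127 / 57.9925
k = 0.001943 cm/s


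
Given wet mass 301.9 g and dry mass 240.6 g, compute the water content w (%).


Using w = (m_wet - m_dry) / m_dry * 100
m_wet - m_dry = 301.9 - 240.6 = 61.3 g
w = 61.3 / 240.6 * 100
w = 25.48 %


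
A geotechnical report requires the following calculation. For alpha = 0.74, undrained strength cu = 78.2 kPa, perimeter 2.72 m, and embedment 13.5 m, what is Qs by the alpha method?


Using Qs = alpha * cu * perimeter * L
Qs = 0.74 * 78.2 * 2.72 * 13.5
Qs = 2124.91 kN


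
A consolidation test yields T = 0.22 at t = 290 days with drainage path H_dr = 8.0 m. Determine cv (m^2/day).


Result: 0.04855 m^2/day

Derivation:
Using cv = T * H_dr^2 / t
H_dr^2 = 8.0^2 = 64.0
cv = 0.22 * 64.0 / 290
cv = 0.04855 m^2/day


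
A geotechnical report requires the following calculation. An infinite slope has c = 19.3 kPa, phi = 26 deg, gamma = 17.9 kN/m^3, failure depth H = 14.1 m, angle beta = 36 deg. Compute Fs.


Using Fs = c / (gamma*H*sin(beta)*cos(beta)) + tan(phi)/tan(beta)
Cohesion contribution = 19.3 / (17.9*14.1*sin(36)*cos(36))
Cohesion contribution = 0.160808
Friction contribution = tan(26)/tan(36) = 0.671306
Fs = 0.160808 + 0.671306
Fs = 0.832


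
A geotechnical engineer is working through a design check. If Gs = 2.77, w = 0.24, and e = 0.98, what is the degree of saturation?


Using S = Gs * w / e
S = 2.77 * 0.24 / 0.98
S = 0.6784


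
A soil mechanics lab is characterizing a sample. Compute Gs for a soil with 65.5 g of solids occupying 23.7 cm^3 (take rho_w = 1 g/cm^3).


Using Gs = m_s / (V_s * rho_w)
Since rho_w = 1 g/cm^3:
Gs = 65.5 / 23.7
Gs = 2.764


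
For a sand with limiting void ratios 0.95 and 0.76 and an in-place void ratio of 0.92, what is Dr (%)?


Result: 15.79 %

Derivation:
Using Dr = (e_max - e) / (e_max - e_min) * 100
e_max - e = 0.95 - 0.92 = 0.03
e_max - e_min = 0.95 - 0.76 = 0.19
Dr = 0.03 / 0.19 * 100
Dr = 15.79 %


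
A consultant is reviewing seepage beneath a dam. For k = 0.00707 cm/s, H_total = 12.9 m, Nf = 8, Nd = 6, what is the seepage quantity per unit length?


Convert k to m/s for unit consistency with H:
k = 0.00707 cm/s = 0.00707 / 100 m/s = 7.07e-05 m/s
Using q = k * H * Nf / Nd
Nf / Nd = 8 / 6 = 1.3333
q = 7.07e-05 * 12.9 * 1.3333
q = 0.001216 m^3/s per m


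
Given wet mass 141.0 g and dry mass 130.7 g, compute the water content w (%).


Using w = (m_wet - m_dry) / m_dry * 100
m_wet - m_dry = 141.0 - 130.7 = 10.3 g
w = 10.3 / 130.7 * 100
w = 7.88 %


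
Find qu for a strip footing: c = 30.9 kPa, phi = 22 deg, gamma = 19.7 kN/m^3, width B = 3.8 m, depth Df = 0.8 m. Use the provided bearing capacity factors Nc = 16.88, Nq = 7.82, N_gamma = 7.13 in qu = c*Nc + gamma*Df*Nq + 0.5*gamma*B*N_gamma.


Compute qu = c*Nc + gamma*Df*Nq + 0.5*gamma*B*N_gamma
Term 1: 30.9 * 16.88 = 521.592
Term 2: 19.7 * 0.8 * 7.82 = 123.2432
Term 3: 0.5 * 19.7 * 3.8 * 7.13 = 266.8759
qu = 521.592 + 123.2432 + 266.8759
qu = 911.71 kPa


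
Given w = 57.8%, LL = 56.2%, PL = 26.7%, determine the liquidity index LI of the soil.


First compute the plasticity index:
PI = LL - PL = 56.2 - 26.7 = 29.5
Then compute the liquidity index:
LI = (w - PL) / PI
LI = (57.8 - 26.7) / 29.5
LI = 1.054


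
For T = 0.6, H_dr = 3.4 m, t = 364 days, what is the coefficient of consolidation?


Result: 0.01905 m^2/day

Derivation:
Using cv = T * H_dr^2 / t
H_dr^2 = 3.4^2 = 11.56
cv = 0.6 * 11.56 / 364
cv = 0.01905 m^2/day


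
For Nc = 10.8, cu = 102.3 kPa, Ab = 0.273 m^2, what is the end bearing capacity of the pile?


Using Qb = Nc * cu * Ab
Qb = 10.8 * 102.3 * 0.273
Qb = 301.62 kN


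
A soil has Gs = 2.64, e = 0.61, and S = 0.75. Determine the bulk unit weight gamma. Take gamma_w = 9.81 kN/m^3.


Result: 18.874 kN/m^3

Derivation:
Using gamma = gamma_w * (Gs + S*e) / (1 + e)
Numerator: Gs + S*e = 2.64 + 0.75*0.61 = 3.0975
Denominator: 1 + e = 1 + 0.61 = 1.61
gamma = 9.81 * 3.0975 / 1.61
gamma = 18.874 kN/m^3


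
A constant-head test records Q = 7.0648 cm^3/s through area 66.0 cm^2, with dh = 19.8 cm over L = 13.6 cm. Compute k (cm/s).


Compute hydraulic gradient:
i = dh / L = 19.8 / 13.6 = 1.45588
Then apply Darcy's law:
k = Q / (A * i)
k = 7.0648 / (66.0 * 1.45588)
k = 7.0648 / 96.0882
k = 0.073524 cm/s


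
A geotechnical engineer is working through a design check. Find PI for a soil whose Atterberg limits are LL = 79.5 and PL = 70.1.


Using PI = LL - PL
PI = 79.5 - 70.1
PI = 9.4


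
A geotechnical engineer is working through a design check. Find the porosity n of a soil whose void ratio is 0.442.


Using the relation n = e / (1 + e)
n = 0.442 / (1 + 0.442)
n = 0.442 / 1.442
n = 0.3065


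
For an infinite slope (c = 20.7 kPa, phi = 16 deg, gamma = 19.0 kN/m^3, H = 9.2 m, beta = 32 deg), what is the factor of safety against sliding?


Using Fs = c / (gamma*H*sin(beta)*cos(beta)) + tan(phi)/tan(beta)
Cohesion contribution = 20.7 / (19.0*9.2*sin(32)*cos(32))
Cohesion contribution = 0.263511
Friction contribution = tan(16)/tan(32) = 0.458889
Fs = 0.263511 + 0.458889
Fs = 0.722


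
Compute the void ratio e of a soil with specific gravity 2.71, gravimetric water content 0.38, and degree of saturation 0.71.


Using the relation e = Gs * w / S
e = 2.71 * 0.38 / 0.71
e = 1.4504


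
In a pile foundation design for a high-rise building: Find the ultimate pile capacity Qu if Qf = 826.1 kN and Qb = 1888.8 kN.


Using Qu = Qf + Qb
Qu = 826.1 + 1888.8
Qu = 2714.9 kN


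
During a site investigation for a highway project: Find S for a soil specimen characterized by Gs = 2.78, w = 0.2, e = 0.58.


Result: 0.9586

Derivation:
Using S = Gs * w / e
S = 2.78 * 0.2 / 0.58
S = 0.9586


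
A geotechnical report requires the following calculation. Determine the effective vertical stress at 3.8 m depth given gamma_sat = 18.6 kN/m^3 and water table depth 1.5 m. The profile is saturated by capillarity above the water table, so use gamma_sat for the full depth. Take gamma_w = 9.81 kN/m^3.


Total stress = gamma_sat * depth
sigma = 18.6 * 3.8 = 70.68 kPa
Pore water pressure u = gamma_w * (depth - d_wt)
u = 9.81 * (3.8 - 1.5) = 22.563 kPa
Effective stress = sigma - u
sigma' = 70.68 - 22.563 = 48.12 kPa


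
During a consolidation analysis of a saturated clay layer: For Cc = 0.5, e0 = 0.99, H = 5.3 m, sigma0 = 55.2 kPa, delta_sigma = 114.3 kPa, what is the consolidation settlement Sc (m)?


Using Sc = Cc * H / (1 + e0) * log10((sigma0 + delta_sigma) / sigma0)
Stress ratio = (55.2 + 114.3) / 55.2 = 3.07065
log10(3.07065) = 0.487231
Cc * H / (1 + e0) = 0.5 * 5.3 / (1 + 0.99) = 1.33166
Sc = 1.33166 * 0.487231
Sc = 0.6488 m


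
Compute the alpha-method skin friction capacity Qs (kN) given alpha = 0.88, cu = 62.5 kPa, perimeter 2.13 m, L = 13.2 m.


Using Qs = alpha * cu * perimeter * L
Qs = 0.88 * 62.5 * 2.13 * 13.2
Qs = 1546.38 kN


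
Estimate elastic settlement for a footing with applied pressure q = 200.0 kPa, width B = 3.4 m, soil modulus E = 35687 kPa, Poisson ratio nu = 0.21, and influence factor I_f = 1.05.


Result: 19.125 mm

Derivation:
Using Se = q * B * (1 - nu^2) * I_f / E
1 - nu^2 = 1 - 0.21^2 = 0.9559
Se = 200.0 * 3.4 * 0.9559 * 1.05 / 35687
Se = 0.019125 m
Convert to mm: Se = 0.019125 * 1000 = 19.125 mm


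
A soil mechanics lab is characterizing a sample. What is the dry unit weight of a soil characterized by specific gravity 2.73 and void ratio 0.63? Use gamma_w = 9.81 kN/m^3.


Using gamma_d = Gs * gamma_w / (1 + e)
gamma_d = 2.73 * 9.81 / (1 + 0.63)
gamma_d = 2.73 * 9.81 / 1.63
gamma_d = 16.43 kN/m^3


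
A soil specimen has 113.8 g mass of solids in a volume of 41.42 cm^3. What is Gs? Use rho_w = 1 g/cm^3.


Result: 2.747

Derivation:
Using Gs = m_s / (V_s * rho_w)
Since rho_w = 1 g/cm^3:
Gs = 113.8 / 41.42
Gs = 2.747


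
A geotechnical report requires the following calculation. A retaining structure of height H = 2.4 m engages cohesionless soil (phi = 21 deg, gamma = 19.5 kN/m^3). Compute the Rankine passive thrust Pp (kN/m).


Compute passive earth pressure coefficient:
Kp = tan^2(45 + phi/2) = tan^2(55.5) = 2.117051
Compute passive force:
Pp = 0.5 * Kp * gamma * H^2
Pp = 0.5 * 2.117051 * 19.5 * 2.4^2
Pp = 118.89 kN/m


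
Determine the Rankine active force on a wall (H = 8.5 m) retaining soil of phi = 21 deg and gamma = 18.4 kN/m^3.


Result: 313.97 kN/m

Derivation:
Compute active earth pressure coefficient:
Ka = tan^2(45 - phi/2) = tan^2(34.5) = 0.472355
Compute active force:
Pa = 0.5 * Ka * gamma * H^2
Pa = 0.5 * 0.472355 * 18.4 * 8.5^2
Pa = 313.97 kN/m


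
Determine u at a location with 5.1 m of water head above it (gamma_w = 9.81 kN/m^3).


Result: 50.03 kPa

Derivation:
Using u = gamma_w * h_w
u = 9.81 * 5.1
u = 50.03 kPa


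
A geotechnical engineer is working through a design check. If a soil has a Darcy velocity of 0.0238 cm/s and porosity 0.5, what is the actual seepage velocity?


Using v_s = v_d / n
v_s = 0.0238 / 0.5
v_s = 0.0476 cm/s


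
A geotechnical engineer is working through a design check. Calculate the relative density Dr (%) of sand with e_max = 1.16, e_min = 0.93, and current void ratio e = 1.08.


Using Dr = (e_max - e) / (e_max - e_min) * 100
e_max - e = 1.16 - 1.08 = 0.08
e_max - e_min = 1.16 - 0.93 = 0.23
Dr = 0.08 / 0.23 * 100
Dr = 34.78 %


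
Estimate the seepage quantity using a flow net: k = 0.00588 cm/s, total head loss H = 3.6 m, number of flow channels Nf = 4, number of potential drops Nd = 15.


Convert k to m/s for unit consistency with H:
k = 0.00588 cm/s = 0.00588 / 100 m/s = 5.88e-05 m/s
Using q = k * H * Nf / Nd
Nf / Nd = 4 / 15 = 0.2667
q = 5.88e-05 * 3.6 * 0.2667
q = 5.645e-05 m^3/s per m


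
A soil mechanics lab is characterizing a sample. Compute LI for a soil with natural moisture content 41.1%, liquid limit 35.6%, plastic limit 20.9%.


First compute the plasticity index:
PI = LL - PL = 35.6 - 20.9 = 14.7
Then compute the liquidity index:
LI = (w - PL) / PI
LI = (41.1 - 20.9) / 14.7
LI = 1.374


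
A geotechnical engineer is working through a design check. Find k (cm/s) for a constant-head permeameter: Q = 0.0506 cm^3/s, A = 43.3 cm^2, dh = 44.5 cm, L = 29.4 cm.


Result: 0.000772 cm/s

Derivation:
Compute hydraulic gradient:
i = dh / L = 44.5 / 29.4 = 1.51361
Then apply Darcy's law:
k = Q / (A * i)
k = 0.0506 / (43.3 * 1.51361)
k = 0.0506 / 65.5391
k = 0.000772 cm/s


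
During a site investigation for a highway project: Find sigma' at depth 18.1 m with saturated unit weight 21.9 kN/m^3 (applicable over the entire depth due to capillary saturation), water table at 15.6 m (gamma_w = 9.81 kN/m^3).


Result: 371.87 kPa

Derivation:
Total stress = gamma_sat * depth
sigma = 21.9 * 18.1 = 396.39 kPa
Pore water pressure u = gamma_w * (depth - d_wt)
u = 9.81 * (18.1 - 15.6) = 24.525 kPa
Effective stress = sigma - u
sigma' = 396.39 - 24.525 = 371.87 kPa


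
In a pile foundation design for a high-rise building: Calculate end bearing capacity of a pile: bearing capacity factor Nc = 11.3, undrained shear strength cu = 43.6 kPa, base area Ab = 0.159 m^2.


Using Qb = Nc * cu * Ab
Qb = 11.3 * 43.6 * 0.159
Qb = 78.34 kN


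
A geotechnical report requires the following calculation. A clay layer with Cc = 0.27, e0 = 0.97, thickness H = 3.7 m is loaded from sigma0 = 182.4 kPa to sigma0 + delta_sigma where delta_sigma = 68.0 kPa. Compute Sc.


Result: 0.0698 m

Derivation:
Using Sc = Cc * H / (1 + e0) * log10((sigma0 + delta_sigma) / sigma0)
Stress ratio = (182.4 + 68.0) / 182.4 = 1.37281
log10(1.37281) = 0.137609
Cc * H / (1 + e0) = 0.27 * 3.7 / (1 + 0.97) = 0.507107
Sc = 0.507107 * 0.137609
Sc = 0.0698 m


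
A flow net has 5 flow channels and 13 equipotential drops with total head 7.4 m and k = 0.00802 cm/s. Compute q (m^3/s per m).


Convert k to m/s for unit consistency with H:
k = 0.00802 cm/s = 0.00802 / 100 m/s = 8.02e-05 m/s
Using q = k * H * Nf / Nd
Nf / Nd = 5 / 13 = 0.3846
q = 8.02e-05 * 7.4 * 0.3846
q = 0.0002283 m^3/s per m


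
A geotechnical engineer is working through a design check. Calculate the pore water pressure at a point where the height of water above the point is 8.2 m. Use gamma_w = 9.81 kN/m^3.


Using u = gamma_w * h_w
u = 9.81 * 8.2
u = 80.44 kPa


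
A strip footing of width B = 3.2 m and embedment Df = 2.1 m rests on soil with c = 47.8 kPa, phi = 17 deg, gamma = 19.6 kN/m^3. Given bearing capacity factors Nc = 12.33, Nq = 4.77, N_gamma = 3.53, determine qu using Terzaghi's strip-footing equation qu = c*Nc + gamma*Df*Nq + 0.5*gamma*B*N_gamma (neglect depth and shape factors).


Compute qu = c*Nc + gamma*Df*Nq + 0.5*gamma*B*N_gamma
Term 1: 47.8 * 12.33 = 589.374
Term 2: 19.6 * 2.1 * 4.77 = 196.3332
Term 3: 0.5 * 19.6 * 3.2 * 3.53 = 110.7008
qu = 589.374 + 196.3332 + 110.7008
qu = 896.41 kPa


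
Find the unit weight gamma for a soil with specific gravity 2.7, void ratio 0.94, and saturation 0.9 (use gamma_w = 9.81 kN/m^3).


Using gamma = gamma_w * (Gs + S*e) / (1 + e)
Numerator: Gs + S*e = 2.7 + 0.9*0.94 = 3.546
Denominator: 1 + e = 1 + 0.94 = 1.94
gamma = 9.81 * 3.546 / 1.94
gamma = 17.931 kN/m^3


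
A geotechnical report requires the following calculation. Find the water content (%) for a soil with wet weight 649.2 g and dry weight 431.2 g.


Using w = (m_wet - m_dry) / m_dry * 100
m_wet - m_dry = 649.2 - 431.2 = 218.0 g
w = 218.0 / 431.2 * 100
w = 50.56 %


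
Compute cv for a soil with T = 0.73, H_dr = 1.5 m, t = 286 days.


Result: 0.00574 m^2/day

Derivation:
Using cv = T * H_dr^2 / t
H_dr^2 = 1.5^2 = 2.25
cv = 0.73 * 2.25 / 286
cv = 0.00574 m^2/day


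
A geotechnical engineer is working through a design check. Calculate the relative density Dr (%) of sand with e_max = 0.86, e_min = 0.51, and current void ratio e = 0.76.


Using Dr = (e_max - e) / (e_max - e_min) * 100
e_max - e = 0.86 - 0.76 = 0.1
e_max - e_min = 0.86 - 0.51 = 0.35
Dr = 0.1 / 0.35 * 100
Dr = 28.57 %


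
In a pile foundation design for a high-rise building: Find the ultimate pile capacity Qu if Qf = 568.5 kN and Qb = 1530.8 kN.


Result: 2099.3 kN

Derivation:
Using Qu = Qf + Qb
Qu = 568.5 + 1530.8
Qu = 2099.3 kN


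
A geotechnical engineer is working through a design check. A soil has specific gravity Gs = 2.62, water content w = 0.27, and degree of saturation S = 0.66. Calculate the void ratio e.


Using the relation e = Gs * w / S
e = 2.62 * 0.27 / 0.66
e = 1.0718


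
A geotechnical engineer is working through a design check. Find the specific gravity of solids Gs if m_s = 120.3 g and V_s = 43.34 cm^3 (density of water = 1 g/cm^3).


Using Gs = m_s / (V_s * rho_w)
Since rho_w = 1 g/cm^3:
Gs = 120.3 / 43.34
Gs = 2.776


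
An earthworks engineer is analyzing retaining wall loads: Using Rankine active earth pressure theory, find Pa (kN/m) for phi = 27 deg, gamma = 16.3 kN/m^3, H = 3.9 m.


Compute active earth pressure coefficient:
Ka = tan^2(45 - phi/2) = tan^2(31.5) = 0.375525
Compute active force:
Pa = 0.5 * Ka * gamma * H^2
Pa = 0.5 * 0.375525 * 16.3 * 3.9^2
Pa = 46.55 kN/m


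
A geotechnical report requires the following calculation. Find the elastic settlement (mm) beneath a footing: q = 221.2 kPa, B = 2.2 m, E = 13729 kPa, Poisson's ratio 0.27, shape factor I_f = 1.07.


Using Se = q * B * (1 - nu^2) * I_f / E
1 - nu^2 = 1 - 0.27^2 = 0.9271
Se = 221.2 * 2.2 * 0.9271 * 1.07 / 13729
Se = 0.035162 m
Convert to mm: Se = 0.035162 * 1000 = 35.162 mm


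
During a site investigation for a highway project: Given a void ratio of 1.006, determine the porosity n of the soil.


Using the relation n = e / (1 + e)
n = 1.006 / (1 + 1.006)
n = 1.006 / 2.006
n = 0.5015


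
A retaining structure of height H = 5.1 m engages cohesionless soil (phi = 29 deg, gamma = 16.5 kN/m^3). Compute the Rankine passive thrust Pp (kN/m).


Compute passive earth pressure coefficient:
Kp = tan^2(45 + phi/2) = tan^2(59.5) = 2.88206
Compute passive force:
Pp = 0.5 * Kp * gamma * H^2
Pp = 0.5 * 2.88206 * 16.5 * 5.1^2
Pp = 618.44 kN/m


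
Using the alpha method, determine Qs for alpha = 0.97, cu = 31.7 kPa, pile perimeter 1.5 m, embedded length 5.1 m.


Result: 235.23 kN

Derivation:
Using Qs = alpha * cu * perimeter * L
Qs = 0.97 * 31.7 * 1.5 * 5.1
Qs = 235.23 kN


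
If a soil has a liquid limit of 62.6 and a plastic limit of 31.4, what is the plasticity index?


Result: 31.2

Derivation:
Using PI = LL - PL
PI = 62.6 - 31.4
PI = 31.2


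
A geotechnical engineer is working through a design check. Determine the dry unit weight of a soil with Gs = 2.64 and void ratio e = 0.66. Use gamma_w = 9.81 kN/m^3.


Result: 15.601 kN/m^3

Derivation:
Using gamma_d = Gs * gamma_w / (1 + e)
gamma_d = 2.64 * 9.81 / (1 + 0.66)
gamma_d = 2.64 * 9.81 / 1.66
gamma_d = 15.601 kN/m^3


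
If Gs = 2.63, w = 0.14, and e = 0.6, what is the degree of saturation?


Using S = Gs * w / e
S = 2.63 * 0.14 / 0.6
S = 0.6137


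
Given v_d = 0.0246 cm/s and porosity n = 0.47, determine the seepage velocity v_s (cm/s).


Result: 0.05234 cm/s

Derivation:
Using v_s = v_d / n
v_s = 0.0246 / 0.47
v_s = 0.05234 cm/s


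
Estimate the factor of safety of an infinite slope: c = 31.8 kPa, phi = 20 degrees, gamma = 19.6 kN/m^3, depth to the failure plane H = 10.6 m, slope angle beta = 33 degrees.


Using Fs = c / (gamma*H*sin(beta)*cos(beta)) + tan(phi)/tan(beta)
Cohesion contribution = 31.8 / (19.6*10.6*sin(33)*cos(33))
Cohesion contribution = 0.335093
Friction contribution = tan(20)/tan(33) = 0.560465
Fs = 0.335093 + 0.560465
Fs = 0.896


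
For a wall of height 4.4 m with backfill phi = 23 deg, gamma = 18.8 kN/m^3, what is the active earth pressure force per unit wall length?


Result: 79.73 kN/m

Derivation:
Compute active earth pressure coefficient:
Ka = tan^2(45 - phi/2) = tan^2(33.5) = 0.438092
Compute active force:
Pa = 0.5 * Ka * gamma * H^2
Pa = 0.5 * 0.438092 * 18.8 * 4.4^2
Pa = 79.73 kN/m


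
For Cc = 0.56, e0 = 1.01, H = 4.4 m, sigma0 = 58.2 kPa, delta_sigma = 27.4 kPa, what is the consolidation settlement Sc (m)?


Result: 0.2054 m

Derivation:
Using Sc = Cc * H / (1 + e0) * log10((sigma0 + delta_sigma) / sigma0)
Stress ratio = (58.2 + 27.4) / 58.2 = 1.47079
log10(1.47079) = 0.167551
Cc * H / (1 + e0) = 0.56 * 4.4 / (1 + 1.01) = 1.22587
Sc = 1.22587 * 0.167551
Sc = 0.2054 m


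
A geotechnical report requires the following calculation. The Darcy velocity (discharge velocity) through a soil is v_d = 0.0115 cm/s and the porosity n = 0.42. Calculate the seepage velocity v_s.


Using v_s = v_d / n
v_s = 0.0115 / 0.42
v_s = 0.02738 cm/s


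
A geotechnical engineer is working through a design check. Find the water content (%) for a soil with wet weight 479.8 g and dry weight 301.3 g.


Using w = (m_wet - m_dry) / m_dry * 100
m_wet - m_dry = 479.8 - 301.3 = 178.5 g
w = 178.5 / 301.3 * 100
w = 59.24 %


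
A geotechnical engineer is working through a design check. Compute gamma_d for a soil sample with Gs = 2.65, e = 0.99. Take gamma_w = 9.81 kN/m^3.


Result: 13.064 kN/m^3

Derivation:
Using gamma_d = Gs * gamma_w / (1 + e)
gamma_d = 2.65 * 9.81 / (1 + 0.99)
gamma_d = 2.65 * 9.81 / 1.99
gamma_d = 13.064 kN/m^3


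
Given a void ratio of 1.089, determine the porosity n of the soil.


Result: 0.5213

Derivation:
Using the relation n = e / (1 + e)
n = 1.089 / (1 + 1.089)
n = 1.089 / 2.089
n = 0.5213


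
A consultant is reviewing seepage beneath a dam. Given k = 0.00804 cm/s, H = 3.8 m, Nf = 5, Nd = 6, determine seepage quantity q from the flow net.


Convert k to m/s for unit consistency with H:
k = 0.00804 cm/s = 0.00804 / 100 m/s = 8.04e-05 m/s
Using q = k * H * Nf / Nd
Nf / Nd = 5 / 6 = 0.8333
q = 8.04e-05 * 3.8 * 0.8333
q = 0.0002546 m^3/s per m


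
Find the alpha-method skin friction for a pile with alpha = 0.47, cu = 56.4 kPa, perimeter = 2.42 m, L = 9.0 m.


Using Qs = alpha * cu * perimeter * L
Qs = 0.47 * 56.4 * 2.42 * 9.0
Qs = 577.34 kN


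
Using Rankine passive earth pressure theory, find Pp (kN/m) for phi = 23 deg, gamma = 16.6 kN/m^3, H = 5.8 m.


Compute passive earth pressure coefficient:
Kp = tan^2(45 + phi/2) = tan^2(56.5) = 2.282623
Compute passive force:
Pp = 0.5 * Kp * gamma * H^2
Pp = 0.5 * 2.282623 * 16.6 * 5.8^2
Pp = 637.34 kN/m


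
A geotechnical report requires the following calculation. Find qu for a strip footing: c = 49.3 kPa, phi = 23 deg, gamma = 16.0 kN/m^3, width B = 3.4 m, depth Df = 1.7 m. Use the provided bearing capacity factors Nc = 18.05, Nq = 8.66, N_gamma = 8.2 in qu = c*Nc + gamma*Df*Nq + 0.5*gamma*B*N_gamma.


Result: 1348.46 kPa

Derivation:
Compute qu = c*Nc + gamma*Df*Nq + 0.5*gamma*B*N_gamma
Term 1: 49.3 * 18.05 = 889.865
Term 2: 16.0 * 1.7 * 8.66 = 235.552
Term 3: 0.5 * 16.0 * 3.4 * 8.2 = 223.04
qu = 889.865 + 235.552 + 223.04
qu = 1348.46 kPa


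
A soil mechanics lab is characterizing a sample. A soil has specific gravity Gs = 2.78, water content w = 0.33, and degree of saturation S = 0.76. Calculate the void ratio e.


Using the relation e = Gs * w / S
e = 2.78 * 0.33 / 0.76
e = 1.2071


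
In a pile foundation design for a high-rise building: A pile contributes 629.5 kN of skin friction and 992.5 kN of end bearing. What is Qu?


Result: 1622.0 kN

Derivation:
Using Qu = Qf + Qb
Qu = 629.5 + 992.5
Qu = 1622.0 kN


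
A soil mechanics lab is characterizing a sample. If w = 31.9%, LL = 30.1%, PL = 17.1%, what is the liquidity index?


First compute the plasticity index:
PI = LL - PL = 30.1 - 17.1 = 13.0
Then compute the liquidity index:
LI = (w - PL) / PI
LI = (31.9 - 17.1) / 13.0
LI = 1.138


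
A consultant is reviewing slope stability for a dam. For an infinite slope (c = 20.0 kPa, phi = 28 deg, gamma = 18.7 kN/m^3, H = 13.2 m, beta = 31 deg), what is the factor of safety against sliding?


Result: 1.068

Derivation:
Using Fs = c / (gamma*H*sin(beta)*cos(beta)) + tan(phi)/tan(beta)
Cohesion contribution = 20.0 / (18.7*13.2*sin(31)*cos(31))
Cohesion contribution = 0.183531
Friction contribution = tan(28)/tan(31) = 0.884913
Fs = 0.183531 + 0.884913
Fs = 1.068


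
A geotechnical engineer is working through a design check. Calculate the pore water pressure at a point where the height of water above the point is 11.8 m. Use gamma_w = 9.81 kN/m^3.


Using u = gamma_w * h_w
u = 9.81 * 11.8
u = 115.76 kPa


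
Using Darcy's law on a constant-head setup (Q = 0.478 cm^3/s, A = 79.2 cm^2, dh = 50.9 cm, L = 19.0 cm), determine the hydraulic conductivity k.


Compute hydraulic gradient:
i = dh / L = 50.9 / 19.0 = 2.67895
Then apply Darcy's law:
k = Q / (A * i)
k = 0.478 / (79.2 * 2.67895)
k = 0.478 / 212.173
k = 0.002253 cm/s


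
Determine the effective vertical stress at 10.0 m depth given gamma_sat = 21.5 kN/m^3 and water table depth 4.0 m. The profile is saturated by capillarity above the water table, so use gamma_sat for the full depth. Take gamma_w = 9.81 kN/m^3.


Result: 156.14 kPa

Derivation:
Total stress = gamma_sat * depth
sigma = 21.5 * 10.0 = 215.0 kPa
Pore water pressure u = gamma_w * (depth - d_wt)
u = 9.81 * (10.0 - 4.0) = 58.86 kPa
Effective stress = sigma - u
sigma' = 215.0 - 58.86 = 156.14 kPa


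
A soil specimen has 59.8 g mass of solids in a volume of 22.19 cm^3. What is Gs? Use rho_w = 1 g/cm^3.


Using Gs = m_s / (V_s * rho_w)
Since rho_w = 1 g/cm^3:
Gs = 59.8 / 22.19
Gs = 2.695


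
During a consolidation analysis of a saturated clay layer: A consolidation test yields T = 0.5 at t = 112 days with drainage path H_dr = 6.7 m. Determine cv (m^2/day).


Result: 0.2004 m^2/day

Derivation:
Using cv = T * H_dr^2 / t
H_dr^2 = 6.7^2 = 44.89
cv = 0.5 * 44.89 / 112
cv = 0.2004 m^2/day


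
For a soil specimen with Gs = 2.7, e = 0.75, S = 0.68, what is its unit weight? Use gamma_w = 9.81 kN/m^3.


Result: 17.994 kN/m^3

Derivation:
Using gamma = gamma_w * (Gs + S*e) / (1 + e)
Numerator: Gs + S*e = 2.7 + 0.68*0.75 = 3.21
Denominator: 1 + e = 1 + 0.75 = 1.75
gamma = 9.81 * 3.21 / 1.75
gamma = 17.994 kN/m^3


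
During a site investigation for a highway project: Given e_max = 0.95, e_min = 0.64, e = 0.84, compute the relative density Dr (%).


Result: 35.48 %

Derivation:
Using Dr = (e_max - e) / (e_max - e_min) * 100
e_max - e = 0.95 - 0.84 = 0.11
e_max - e_min = 0.95 - 0.64 = 0.31
Dr = 0.11 / 0.31 * 100
Dr = 35.48 %


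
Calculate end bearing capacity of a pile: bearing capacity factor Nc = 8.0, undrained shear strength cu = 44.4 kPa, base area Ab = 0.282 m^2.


Using Qb = Nc * cu * Ab
Qb = 8.0 * 44.4 * 0.282
Qb = 100.17 kN


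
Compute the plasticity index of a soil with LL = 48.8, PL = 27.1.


Using PI = LL - PL
PI = 48.8 - 27.1
PI = 21.7


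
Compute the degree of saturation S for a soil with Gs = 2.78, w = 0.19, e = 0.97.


Result: 0.5445

Derivation:
Using S = Gs * w / e
S = 2.78 * 0.19 / 0.97
S = 0.5445


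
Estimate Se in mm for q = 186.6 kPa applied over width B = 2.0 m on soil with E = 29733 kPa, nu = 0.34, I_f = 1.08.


Using Se = q * B * (1 - nu^2) * I_f / E
1 - nu^2 = 1 - 0.34^2 = 0.8844
Se = 186.6 * 2.0 * 0.8844 * 1.08 / 29733
Se = 0.011989 m
Convert to mm: Se = 0.011989 * 1000 = 11.989 mm


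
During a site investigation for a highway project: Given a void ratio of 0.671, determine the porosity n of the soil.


Using the relation n = e / (1 + e)
n = 0.671 / (1 + 0.671)
n = 0.671 / 1.671
n = 0.4016
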